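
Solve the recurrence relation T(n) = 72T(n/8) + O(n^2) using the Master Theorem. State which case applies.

Master Theorem for T(n) = 72T(n/8) + O(n^2):

a = 72, b = 8, c = 2
log_b(a) = log_8(72) = 2.0566

Case 1: c = 2 < log_8(72) = 2.0566
T(n) = O(n^(log_8 72))

For T(n) = 72T(n/8) + O(n^2): log_8(72) = 2.0566. This is Case 1 of the Master Theorem (c < log_b(a), work dominated by leaves), giving O(n^(log_8 72)).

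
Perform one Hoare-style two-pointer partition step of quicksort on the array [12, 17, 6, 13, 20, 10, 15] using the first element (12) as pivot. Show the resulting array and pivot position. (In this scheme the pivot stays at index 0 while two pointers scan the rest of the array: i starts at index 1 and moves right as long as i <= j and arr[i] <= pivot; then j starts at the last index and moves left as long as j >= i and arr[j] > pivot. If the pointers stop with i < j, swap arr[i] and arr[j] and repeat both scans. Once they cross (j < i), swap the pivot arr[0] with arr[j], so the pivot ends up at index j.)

Hoare-style two-pointer partition with pivot = 12:

Initial array: [12, 17, 6, 13, 20, 10, 15]

Pointers start at i = 1, j = 6.
i stops at index 1 (arr[1]=17 > 12), j stops at index 5 (arr[5]=10 <= 12): swap arr[1] and arr[5], array becomes [12, 10, 6, 13, 20, 17, 15]
i ends at 3, j ends at 2: the pointers have crossed (j < i), so scanning stops.

Swap pivot arr[0] with arr[2] to place pivot at position 2: [6, 10, 12, 13, 20, 17, 15]
Pivot position: 2

After partitioning with pivot 12, the array becomes [6, 10, 12, 13, 20, 17, 15]. The pivot is placed at index 2. All elements to the left of the pivot are <= 12, and all elements to the right are > 12.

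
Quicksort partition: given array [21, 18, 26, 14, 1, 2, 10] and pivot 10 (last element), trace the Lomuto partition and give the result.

Lomuto partition with pivot = 10:

Initial array: [21, 18, 26, 14, 1, 2, 10]

arr[0]=21 > 10: no swap
arr[1]=18 > 10: no swap
arr[2]=26 > 10: no swap
arr[3]=14 > 10: no swap
arr[4]=1 <= 10: swap with position 0, array becomes [1, 18, 26, 14, 21, 2, 10]
arr[5]=2 <= 10: swap with position 1, array becomes [1, 2, 26, 14, 21, 18, 10]

Place pivot at position 2: [1, 2, 10, 14, 21, 18, 26]
Pivot position: 2

After partitioning with pivot 10, the array becomes [1, 2, 10, 14, 21, 18, 26]. The pivot is placed at index 2. All elements to the left of the pivot are <= 10, and all elements to the right are > 10.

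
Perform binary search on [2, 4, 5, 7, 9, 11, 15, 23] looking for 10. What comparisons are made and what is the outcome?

Binary search for 10 in [2, 4, 5, 7, 9, 11, 15, 23]:

lo=0, hi=7, mid=3, arr[mid]=7 -> 7 < 10, search right half
lo=4, hi=7, mid=5, arr[mid]=11 -> 11 > 10, search left half
lo=4, hi=4, mid=4, arr[mid]=9 -> 9 < 10, search right half
lo=5 > hi=4, target 10 not found

Binary search determines that 10 is not in the array after 3 comparisons. The search space was exhausted without finding the target.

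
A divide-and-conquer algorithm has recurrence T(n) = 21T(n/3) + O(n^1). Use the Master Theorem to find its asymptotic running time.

Master Theorem for T(n) = 21T(n/3) + O(n^1):

a = 21, b = 3, c = 1
log_b(a) = log_3(21) = 2.7712

Case 1: c = 1 < log_3(21) = 2.7712
T(n) = O(n^(log_3 21))

For T(n) = 21T(n/3) + O(n^1): log_3(21) = 2.7712. This is Case 1 of the Master Theorem (c < log_b(a), work dominated by leaves), giving O(n^(log_3 21)).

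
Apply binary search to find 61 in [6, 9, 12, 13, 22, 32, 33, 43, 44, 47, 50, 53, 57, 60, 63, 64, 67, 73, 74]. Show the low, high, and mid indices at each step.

Binary search for 61 in [6, 9, 12, 13, 22, 32, 33, 43, 44, 47, 50, 53, 57, 60, 63, 64, 67, 73, 74]:

lo=0, hi=18, mid=9, arr[mid]=47 -> 47 < 61, search right half
lo=10, hi=18, mid=14, arr[mid]=63 -> 63 > 61, search left half
lo=10, hi=13, mid=11, arr[mid]=53 -> 53 < 61, search right half
lo=12, hi=13, mid=12, arr[mid]=57 -> 57 < 61, search right half
lo=13, hi=13, mid=13, arr[mid]=60 -> 60 < 61, search right half
lo=14 > hi=13, target 61 not found

Binary search determines that 61 is not in the array after 5 comparisons. The search space was exhausted without finding the target.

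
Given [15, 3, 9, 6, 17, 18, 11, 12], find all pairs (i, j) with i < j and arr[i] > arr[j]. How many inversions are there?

Finding inversions in [15, 3, 9, 6, 17, 18, 11, 12]:

(0, 1): arr[0]=15 > arr[1]=3
(0, 2): arr[0]=15 > arr[2]=9
(0, 3): arr[0]=15 > arr[3]=6
(0, 6): arr[0]=15 > arr[6]=11
(0, 7): arr[0]=15 > arr[7]=12
(2, 3): arr[2]=9 > arr[3]=6
(4, 6): arr[4]=17 > arr[6]=11
(4, 7): arr[4]=17 > arr[7]=12
(5, 6): arr[5]=18 > arr[6]=11
(5, 7): arr[5]=18 > arr[7]=12

Total inversions: 10

The array has 10 inversion(s): (0,1), (0,2), (0,3), (0,6), (0,7), (2,3), (4,6), (4,7), (5,6), (5,7). Each pair (i,j) satisfies i < j and arr[i] > arr[j].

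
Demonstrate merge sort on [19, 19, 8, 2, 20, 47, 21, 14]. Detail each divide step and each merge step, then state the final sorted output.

Merge sort trace:

Split: [19, 19, 8, 2, 20, 47, 21, 14] -> [19, 19, 8, 2] and [20, 47, 21, 14]
  Split: [19, 19, 8, 2] -> [19, 19] and [8, 2]
    Split: [19, 19] -> [19] and [19]
    Merge: [19] + [19] -> [19, 19]
    Split: [8, 2] -> [8] and [2]
    Merge: [8] + [2] -> [2, 8]
  Merge: [19, 19] + [2, 8] -> [2, 8, 19, 19]
  Split: [20, 47, 21, 14] -> [20, 47] and [21, 14]
    Split: [20, 47] -> [20] and [47]
    Merge: [20] + [47] -> [20, 47]
    Split: [21, 14] -> [21] and [14]
    Merge: [21] + [14] -> [14, 21]
  Merge: [20, 47] + [14, 21] -> [14, 20, 21, 47]
Merge: [2, 8, 19, 19] + [14, 20, 21, 47] -> [2, 8, 14, 19, 19, 20, 21, 47]

Final sorted array: [2, 8, 14, 19, 19, 20, 21, 47]

The merge sort proceeds by recursively splitting the array and merging sorted halves.
After all merges, the sorted array is [2, 8, 14, 19, 19, 20, 21, 47].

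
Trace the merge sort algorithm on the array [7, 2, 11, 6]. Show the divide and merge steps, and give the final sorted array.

Merge sort trace:

Split: [7, 2, 11, 6] -> [7, 2] and [11, 6]
  Split: [7, 2] -> [7] and [2]
  Merge: [7] + [2] -> [2, 7]
  Split: [11, 6] -> [11] and [6]
  Merge: [11] + [6] -> [6, 11]
Merge: [2, 7] + [6, 11] -> [2, 6, 7, 11]

Final sorted array: [2, 6, 7, 11]

The merge sort proceeds by recursively splitting the array and merging sorted halves.
After all merges, the sorted array is [2, 6, 7, 11].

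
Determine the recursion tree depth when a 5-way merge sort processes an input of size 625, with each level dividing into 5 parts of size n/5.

For divide and conquer with division factor 5:

Problem sizes at each level:
Level 0: 625
Level 1: 125
Level 2: 25
Level 3: 5
Level 4: 1

The root is level 0 and the size-1 base case is level 4 (the tree spans levels 0 through 4, i.e. 5 levels counting the root), so the depth is the number of divisions: log_5(625) = 4

The recursion tree depth is log_5(625) = 4. At each level, the problem size is divided by 5, so it takes 4 divisions to reduce to a base case of size 1. The algorithm makes 5 recursive calls at each level.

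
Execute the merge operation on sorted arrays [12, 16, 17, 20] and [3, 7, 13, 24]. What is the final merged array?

Merging process:

Compare 12 vs 3: take 3 from right. Merged: [3]
Compare 12 vs 7: take 7 from right. Merged: [3, 7]
Compare 12 vs 13: take 12 from left. Merged: [3, 7, 12]
Compare 16 vs 13: take 13 from right. Merged: [3, 7, 12, 13]
Compare 16 vs 24: take 16 from left. Merged: [3, 7, 12, 13, 16]
Compare 17 vs 24: take 17 from left. Merged: [3, 7, 12, 13, 16, 17]
Compare 20 vs 24: take 20 from left. Merged: [3, 7, 12, 13, 16, 17, 20]
Append remaining from right: [24]. Merged: [3, 7, 12, 13, 16, 17, 20, 24]

Final merged array: [3, 7, 12, 13, 16, 17, 20, 24]
Total comparisons: 7

The merged array is [3, 7, 12, 13, 16, 17, 20, 24], requiring 7 comparisons. The merge step runs in O(n) time where n is the total number of elements.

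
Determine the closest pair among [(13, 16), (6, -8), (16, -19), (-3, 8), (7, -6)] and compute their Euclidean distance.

Computing all pairwise distances among 5 points:

d((13, 16), (6, -8)) = 25.0
d((13, 16), (16, -19)) = 35.1283
d((13, 16), (-3, 8)) = 17.8885
d((13, 16), (7, -6)) = 22.8035
d((6, -8), (16, -19)) = 14.8661
d((6, -8), (-3, 8)) = 18.3576
d((6, -8), (7, -6)) = 2.2361 <-- minimum
d((16, -19), (-3, 8)) = 33.0151
d((16, -19), (7, -6)) = 15.8114
d((-3, 8), (7, -6)) = 17.2047

Closest pair: (6, -8) and (7, -6) with distance 2.2361

The closest pair is (6, -8) and (7, -6) with Euclidean distance 2.2361. For 5 points, brute-force pairwise comparison is shown above. For large n, the divide-and-conquer algorithm (sort by x, recurse on halves, check the dividing strip) achieves O(n log n).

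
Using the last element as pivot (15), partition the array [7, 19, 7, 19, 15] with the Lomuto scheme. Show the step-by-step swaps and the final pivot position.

Lomuto partition with pivot = 15:

Initial array: [7, 19, 7, 19, 15]

arr[0]=7 <= 15: swap with position 0, array becomes [7, 19, 7, 19, 15]
arr[1]=19 > 15: no swap
arr[2]=7 <= 15: swap with position 1, array becomes [7, 7, 19, 19, 15]
arr[3]=19 > 15: no swap

Place pivot at position 2: [7, 7, 15, 19, 19]
Pivot position: 2

After partitioning with pivot 15, the array becomes [7, 7, 15, 19, 19]. The pivot is placed at index 2. All elements to the left of the pivot are <= 15, and all elements to the right are > 15.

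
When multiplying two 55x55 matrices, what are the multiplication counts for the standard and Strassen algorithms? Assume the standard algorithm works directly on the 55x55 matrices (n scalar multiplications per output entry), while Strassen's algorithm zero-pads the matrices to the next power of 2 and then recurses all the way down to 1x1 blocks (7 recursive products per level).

Matrix multiplication for 55x55 matrices:

Strassen's algorithm requires power-of-2 dimensions. Pad 55x55 to 64x64 (next power of 2).

Standard algorithm: 55^3 = 166375 multiplications
Strassen's algorithm: 7^(log2(64)) = 7^6 = 117649 multiplications
Savings: 166375 - 117649 = 48726 multiplications

Standard: 166375 multiplications (55^3). Strassen: 117649 multiplications (7^6, after padding to 64x64). Strassen reduces 8 recursive multiplications to 7 at each level.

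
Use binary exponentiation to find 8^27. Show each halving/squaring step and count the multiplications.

Computing 8^27 by squaring (build up from 8^1; each line after the first costs one multiplication):

8^1 = 8
8^2 = (8^1)^2 = 8^2 = 64
8^3 = 8 * 8^2 = 8 * 64 = 512
8^6 = (8^3)^2 = 512^2 = 262144
8^12 = (8^6)^2 = 262144^2 = 68719476736
8^13 = 8 * 8^12 = 8 * 68719476736 = 549755813888
8^26 = (8^13)^2 = 549755813888^2 = 302231454903657293676544
8^27 = 8 * 8^26 = 8 * 302231454903657293676544 = 2417851639229258349412352

Result: 2417851639229258349412352
Multiplications needed: 7 (7 lines after 8^1)

8^27 = 2417851639229258349412352. Using exponentiation by squaring, this requires 7 multiplications. The key idea: if the exponent is even, square the half-power; if odd, multiply by the base once.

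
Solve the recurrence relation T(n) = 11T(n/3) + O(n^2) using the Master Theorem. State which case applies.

Master Theorem for T(n) = 11T(n/3) + O(n^2):

a = 11, b = 3, c = 2
log_b(a) = log_3(11) = 2.1827

Case 1: c = 2 < log_3(11) = 2.1827
T(n) = O(n^(log_3 11))

For T(n) = 11T(n/3) + O(n^2): log_3(11) = 2.1827. This is Case 1 of the Master Theorem (c < log_b(a), work dominated by leaves), giving O(n^(log_3 11)).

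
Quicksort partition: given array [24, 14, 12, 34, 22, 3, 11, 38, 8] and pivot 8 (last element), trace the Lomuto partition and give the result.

Lomuto partition with pivot = 8:

Initial array: [24, 14, 12, 34, 22, 3, 11, 38, 8]

arr[0]=24 > 8: no swap
arr[1]=14 > 8: no swap
arr[2]=12 > 8: no swap
arr[3]=34 > 8: no swap
arr[4]=22 > 8: no swap
arr[5]=3 <= 8: swap with position 0, array becomes [3, 14, 12, 34, 22, 24, 11, 38, 8]
arr[6]=11 > 8: no swap
arr[7]=38 > 8: no swap

Place pivot at position 1: [3, 8, 12, 34, 22, 24, 11, 38, 14]
Pivot position: 1

After partitioning with pivot 8, the array becomes [3, 8, 12, 34, 22, 24, 11, 38, 14]. The pivot is placed at index 1. All elements to the left of the pivot are <= 8, and all elements to the right are > 8.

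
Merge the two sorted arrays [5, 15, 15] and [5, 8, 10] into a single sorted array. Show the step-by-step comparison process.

Merging process:

Compare 5 vs 5: take 5 from left. Merged: [5]
Compare 15 vs 5: take 5 from right. Merged: [5, 5]
Compare 15 vs 8: take 8 from right. Merged: [5, 5, 8]
Compare 15 vs 10: take 10 from right. Merged: [5, 5, 8, 10]
Append remaining from left: [15, 15]. Merged: [5, 5, 8, 10, 15, 15]

Final merged array: [5, 5, 8, 10, 15, 15]
Total comparisons: 4

The merged array is [5, 5, 8, 10, 15, 15], requiring 4 comparisons. The merge step runs in O(n) time where n is the total number of elements.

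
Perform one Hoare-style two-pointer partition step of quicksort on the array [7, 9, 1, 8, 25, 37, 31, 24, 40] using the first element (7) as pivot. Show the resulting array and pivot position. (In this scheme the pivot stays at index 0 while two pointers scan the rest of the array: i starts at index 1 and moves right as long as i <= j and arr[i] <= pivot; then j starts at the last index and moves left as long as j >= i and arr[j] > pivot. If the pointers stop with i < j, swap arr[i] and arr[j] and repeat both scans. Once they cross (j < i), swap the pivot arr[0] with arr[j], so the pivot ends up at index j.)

Hoare-style two-pointer partition with pivot = 7:

Initial array: [7, 9, 1, 8, 25, 37, 31, 24, 40]

Pointers start at i = 1, j = 8.
i stops at index 1 (arr[1]=9 > 7), j stops at index 2 (arr[2]=1 <= 7): swap arr[1] and arr[2], array becomes [7, 1, 9, 8, 25, 37, 31, 24, 40]
i ends at 2, j ends at 1: the pointers have crossed (j < i), so scanning stops.

Swap pivot arr[0] with arr[1] to place pivot at position 1: [1, 7, 9, 8, 25, 37, 31, 24, 40]
Pivot position: 1

After partitioning with pivot 7, the array becomes [1, 7, 9, 8, 25, 37, 31, 24, 40]. The pivot is placed at index 1. All elements to the left of the pivot are <= 7, and all elements to the right are > 7.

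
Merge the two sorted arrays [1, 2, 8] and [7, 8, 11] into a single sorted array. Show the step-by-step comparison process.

Merging process:

Compare 1 vs 7: take 1 from left. Merged: [1]
Compare 2 vs 7: take 2 from left. Merged: [1, 2]
Compare 8 vs 7: take 7 from right. Merged: [1, 2, 7]
Compare 8 vs 8: take 8 from left. Merged: [1, 2, 7, 8]
Append remaining from right: [8, 11]. Merged: [1, 2, 7, 8, 8, 11]

Final merged array: [1, 2, 7, 8, 8, 11]
Total comparisons: 4

The merged array is [1, 2, 7, 8, 8, 11], requiring 4 comparisons. The merge step runs in O(n) time where n is the total number of elements.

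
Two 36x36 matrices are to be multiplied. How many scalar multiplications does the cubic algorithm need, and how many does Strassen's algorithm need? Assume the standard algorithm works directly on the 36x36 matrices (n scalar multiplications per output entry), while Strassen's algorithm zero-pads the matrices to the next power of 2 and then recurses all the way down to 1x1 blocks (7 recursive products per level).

Matrix multiplication for 36x36 matrices:

Strassen's algorithm requires power-of-2 dimensions. Pad 36x36 to 64x64 (next power of 2).

Standard algorithm: 36^3 = 46656 multiplications
Strassen's algorithm: 7^(log2(64)) = 7^6 = 117649 multiplications
Difference: 46656 - 117649 = -70993 (Strassen uses MORE here due to padding overhead — for small or just-over-power-of-2 n, padding can outweigh the per-level savings)

Standard: 46656 multiplications (36^3). Strassen: 117649 multiplications (7^6, after padding to 64x64). Strassen reduces 8 recursive multiplications to 7 at each level.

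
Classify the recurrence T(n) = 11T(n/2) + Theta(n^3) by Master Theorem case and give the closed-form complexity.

Master Theorem for T(n) = 11T(n/2) + O(n^3):

a = 11, b = 2, c = 3
log_b(a) = log_2(11) = 3.4594

Case 1: c = 3 < log_2(11) = 3.4594
T(n) = O(n^(log_2 11))

For T(n) = 11T(n/2) + O(n^3): log_2(11) = 3.4594. This is Case 1 of the Master Theorem (c < log_b(a), work dominated by leaves), giving O(n^(log_2 11)).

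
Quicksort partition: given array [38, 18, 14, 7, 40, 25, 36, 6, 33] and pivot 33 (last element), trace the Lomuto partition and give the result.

Lomuto partition with pivot = 33:

Initial array: [38, 18, 14, 7, 40, 25, 36, 6, 33]

arr[0]=38 > 33: no swap
arr[1]=18 <= 33: swap with position 0, array becomes [18, 38, 14, 7, 40, 25, 36, 6, 33]
arr[2]=14 <= 33: swap with position 1, array becomes [18, 14, 38, 7, 40, 25, 36, 6, 33]
arr[3]=7 <= 33: swap with position 2, array becomes [18, 14, 7, 38, 40, 25, 36, 6, 33]
arr[4]=40 > 33: no swap
arr[5]=25 <= 33: swap with position 3, array becomes [18, 14, 7, 25, 40, 38, 36, 6, 33]
arr[6]=36 > 33: no swap
arr[7]=6 <= 33: swap with position 4, array becomes [18, 14, 7, 25, 6, 38, 36, 40, 33]

Place pivot at position 5: [18, 14, 7, 25, 6, 33, 36, 40, 38]
Pivot position: 5

After partitioning with pivot 33, the array becomes [18, 14, 7, 25, 6, 33, 36, 40, 38]. The pivot is placed at index 5. All elements to the left of the pivot are <= 33, and all elements to the right are > 33.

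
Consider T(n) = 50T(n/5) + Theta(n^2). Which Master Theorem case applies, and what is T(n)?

Master Theorem for T(n) = 50T(n/5) + O(n^2):

a = 50, b = 5, c = 2
log_b(a) = log_5(50) = 2.4307

Case 1: c = 2 < log_5(50) = 2.4307
T(n) = O(n^(log_5 50))

For T(n) = 50T(n/5) + O(n^2): log_5(50) = 2.4307. This is Case 1 of the Master Theorem (c < log_b(a), work dominated by leaves), giving O(n^(log_5 50)).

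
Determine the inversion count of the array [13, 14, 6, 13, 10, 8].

Finding inversions in [13, 14, 6, 13, 10, 8]:

(0, 2): arr[0]=13 > arr[2]=6
(0, 4): arr[0]=13 > arr[4]=10
(0, 5): arr[0]=13 > arr[5]=8
(1, 2): arr[1]=14 > arr[2]=6
(1, 3): arr[1]=14 > arr[3]=13
(1, 4): arr[1]=14 > arr[4]=10
(1, 5): arr[1]=14 > arr[5]=8
(3, 4): arr[3]=13 > arr[4]=10
(3, 5): arr[3]=13 > arr[5]=8
(4, 5): arr[4]=10 > arr[5]=8

Total inversions: 10

The array has 10 inversion(s): (0,2), (0,4), (0,5), (1,2), (1,3), (1,4), (1,5), (3,4), (3,5), (4,5). Each pair (i,j) satisfies i < j and arr[i] > arr[j].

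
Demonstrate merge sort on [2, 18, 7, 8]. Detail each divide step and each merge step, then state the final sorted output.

Merge sort trace:

Split: [2, 18, 7, 8] -> [2, 18] and [7, 8]
  Split: [2, 18] -> [2] and [18]
  Merge: [2] + [18] -> [2, 18]
  Split: [7, 8] -> [7] and [8]
  Merge: [7] + [8] -> [7, 8]
Merge: [2, 18] + [7, 8] -> [2, 7, 8, 18]

Final sorted array: [2, 7, 8, 18]

The merge sort proceeds by recursively splitting the array and merging sorted halves.
After all merges, the sorted array is [2, 7, 8, 18].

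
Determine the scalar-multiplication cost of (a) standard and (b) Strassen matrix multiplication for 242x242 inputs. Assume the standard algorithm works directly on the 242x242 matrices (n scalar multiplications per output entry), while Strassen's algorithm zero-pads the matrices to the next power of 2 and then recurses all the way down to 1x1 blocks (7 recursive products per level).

Matrix multiplication for 242x242 matrices:

Strassen's algorithm requires power-of-2 dimensions. Pad 242x242 to 256x256 (next power of 2).

Standard algorithm: 242^3 = 14172488 multiplications
Strassen's algorithm: 7^(log2(256)) = 7^8 = 5764801 multiplications
Savings: 14172488 - 5764801 = 8407687 multiplications

Standard: 14172488 multiplications (242^3). Strassen: 5764801 multiplications (7^8, after padding to 256x256). Strassen reduces 8 recursive multiplications to 7 at each level.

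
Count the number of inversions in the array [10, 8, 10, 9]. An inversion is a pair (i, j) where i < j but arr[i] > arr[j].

Finding inversions in [10, 8, 10, 9]:

(0, 1): arr[0]=10 > arr[1]=8
(0, 3): arr[0]=10 > arr[3]=9
(2, 3): arr[2]=10 > arr[3]=9

Total inversions: 3

The array has 3 inversion(s): (0,1), (0,3), (2,3). Each pair (i,j) satisfies i < j and arr[i] > arr[j].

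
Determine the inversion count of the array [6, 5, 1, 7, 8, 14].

Finding inversions in [6, 5, 1, 7, 8, 14]:

(0, 1): arr[0]=6 > arr[1]=5
(0, 2): arr[0]=6 > arr[2]=1
(1, 2): arr[1]=5 > arr[2]=1

Total inversions: 3

The array has 3 inversion(s): (0,1), (0,2), (1,2). Each pair (i,j) satisfies i < j and arr[i] > arr[j].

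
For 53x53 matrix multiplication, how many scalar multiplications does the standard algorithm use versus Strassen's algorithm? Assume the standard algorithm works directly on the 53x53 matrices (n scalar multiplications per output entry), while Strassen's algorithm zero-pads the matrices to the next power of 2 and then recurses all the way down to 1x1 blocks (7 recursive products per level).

Matrix multiplication for 53x53 matrices:

Strassen's algorithm requires power-of-2 dimensions. Pad 53x53 to 64x64 (next power of 2).

Standard algorithm: 53^3 = 148877 multiplications
Strassen's algorithm: 7^(log2(64)) = 7^6 = 117649 multiplications
Savings: 148877 - 117649 = 31228 multiplications

Standard: 148877 multiplications (53^3). Strassen: 117649 multiplications (7^6, after padding to 64x64). Strassen reduces 8 recursive multiplications to 7 at each level.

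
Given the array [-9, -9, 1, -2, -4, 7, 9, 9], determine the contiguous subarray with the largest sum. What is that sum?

Using Kadane's algorithm on [-9, -9, 1, -2, -4, 7, 9, 9]:

Scanning through the array:
Position 1 (value -9): max_ending_here = -9, max_so_far = -9
Position 2 (value 1): max_ending_here = 1, max_so_far = 1
Position 3 (value -2): max_ending_here = -1, max_so_far = 1
Position 4 (value -4): max_ending_here = -4, max_so_far = 1
Position 5 (value 7): max_ending_here = 7, max_so_far = 7
Position 6 (value 9): max_ending_here = 16, max_so_far = 16
Position 7 (value 9): max_ending_here = 25, max_so_far = 25

Maximum subarray: [7, 9, 9]
Maximum sum: 25

The maximum subarray is [7, 9, 9] with sum 25. This subarray runs from index 5 to index 7.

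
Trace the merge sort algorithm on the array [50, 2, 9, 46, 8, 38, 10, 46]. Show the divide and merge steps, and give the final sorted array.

Merge sort trace:

Split: [50, 2, 9, 46, 8, 38, 10, 46] -> [50, 2, 9, 46] and [8, 38, 10, 46]
  Split: [50, 2, 9, 46] -> [50, 2] and [9, 46]
    Split: [50, 2] -> [50] and [2]
    Merge: [50] + [2] -> [2, 50]
    Split: [9, 46] -> [9] and [46]
    Merge: [9] + [46] -> [9, 46]
  Merge: [2, 50] + [9, 46] -> [2, 9, 46, 50]
  Split: [8, 38, 10, 46] -> [8, 38] and [10, 46]
    Split: [8, 38] -> [8] and [38]
    Merge: [8] + [38] -> [8, 38]
    Split: [10, 46] -> [10] and [46]
    Merge: [10] + [46] -> [10, 46]
  Merge: [8, 38] + [10, 46] -> [8, 10, 38, 46]
Merge: [2, 9, 46, 50] + [8, 10, 38, 46] -> [2, 8, 9, 10, 38, 46, 46, 50]

Final sorted array: [2, 8, 9, 10, 38, 46, 46, 50]

The merge sort proceeds by recursively splitting the array and merging sorted halves.
After all merges, the sorted array is [2, 8, 9, 10, 38, 46, 46, 50].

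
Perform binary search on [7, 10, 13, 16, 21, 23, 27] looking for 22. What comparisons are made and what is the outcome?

Binary search for 22 in [7, 10, 13, 16, 21, 23, 27]:

lo=0, hi=6, mid=3, arr[mid]=16 -> 16 < 22, search right half
lo=4, hi=6, mid=5, arr[mid]=23 -> 23 > 22, search left half
lo=4, hi=4, mid=4, arr[mid]=21 -> 21 < 22, search right half
lo=5 > hi=4, target 22 not found

Binary search determines that 22 is not in the array after 3 comparisons. The search space was exhausted without finding the target.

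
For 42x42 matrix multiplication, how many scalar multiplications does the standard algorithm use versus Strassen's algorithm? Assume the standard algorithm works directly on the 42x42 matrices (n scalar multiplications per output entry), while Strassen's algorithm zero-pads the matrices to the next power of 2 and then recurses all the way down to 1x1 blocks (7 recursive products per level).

Matrix multiplication for 42x42 matrices:

Strassen's algorithm requires power-of-2 dimensions. Pad 42x42 to 64x64 (next power of 2).

Standard algorithm: 42^3 = 74088 multiplications
Strassen's algorithm: 7^(log2(64)) = 7^6 = 117649 multiplications
Difference: 74088 - 117649 = -43561 (Strassen uses MORE here due to padding overhead — for small or just-over-power-of-2 n, padding can outweigh the per-level savings)

Standard: 74088 multiplications (42^3). Strassen: 117649 multiplications (7^6, after padding to 64x64). Strassen reduces 8 recursive multiplications to 7 at each level.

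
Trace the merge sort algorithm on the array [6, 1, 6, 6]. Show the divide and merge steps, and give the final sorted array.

Merge sort trace:

Split: [6, 1, 6, 6] -> [6, 1] and [6, 6]
  Split: [6, 1] -> [6] and [1]
  Merge: [6] + [1] -> [1, 6]
  Split: [6, 6] -> [6] and [6]
  Merge: [6] + [6] -> [6, 6]
Merge: [1, 6] + [6, 6] -> [1, 6, 6, 6]

Final sorted array: [1, 6, 6, 6]

The merge sort proceeds by recursively splitting the array and merging sorted halves.
After all merges, the sorted array is [1, 6, 6, 6].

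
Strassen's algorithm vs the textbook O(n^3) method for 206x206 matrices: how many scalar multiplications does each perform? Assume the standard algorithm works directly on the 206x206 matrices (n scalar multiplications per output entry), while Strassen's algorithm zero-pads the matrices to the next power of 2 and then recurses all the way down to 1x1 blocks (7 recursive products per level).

Matrix multiplication for 206x206 matrices:

Strassen's algorithm requires power-of-2 dimensions. Pad 206x206 to 256x256 (next power of 2).

Standard algorithm: 206^3 = 8741816 multiplications
Strassen's algorithm: 7^(log2(256)) = 7^8 = 5764801 multiplications
Savings: 8741816 - 5764801 = 2977015 multiplications

Standard: 8741816 multiplications (206^3). Strassen: 5764801 multiplications (7^8, after padding to 256x256). Strassen reduces 8 recursive multiplications to 7 at each level.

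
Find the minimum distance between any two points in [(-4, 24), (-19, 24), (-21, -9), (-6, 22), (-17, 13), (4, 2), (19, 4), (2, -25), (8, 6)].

Computing all pairwise distances among 9 points:

d((-4, 24), (-19, 24)) = 15.0
d((-4, 24), (-21, -9)) = 37.1214
d((-4, 24), (-6, 22)) = 2.8284 <-- minimum
d((-4, 24), (-17, 13)) = 17.0294
d((-4, 24), (4, 2)) = 23.4094
d((-4, 24), (19, 4)) = 30.4795
d((-4, 24), (2, -25)) = 49.366
d((-4, 24), (8, 6)) = 21.6333
d((-19, 24), (-21, -9)) = 33.0606
d((-19, 24), (-6, 22)) = 13.1529
d((-19, 24), (-17, 13)) = 11.1803
d((-19, 24), (4, 2)) = 31.8277
d((-19, 24), (19, 4)) = 42.9418
d((-19, 24), (2, -25)) = 53.3104
d((-19, 24), (8, 6)) = 32.45
d((-21, -9), (-6, 22)) = 34.4384
d((-21, -9), (-17, 13)) = 22.3607
d((-21, -9), (4, 2)) = 27.313
d((-21, -9), (19, 4)) = 42.0595
d((-21, -9), (2, -25)) = 28.0179
d((-21, -9), (8, 6)) = 32.6497
d((-6, 22), (-17, 13)) = 14.2127
d((-6, 22), (4, 2)) = 22.3607
d((-6, 22), (19, 4)) = 30.8058
d((-6, 22), (2, -25)) = 47.676
d((-6, 22), (8, 6)) = 21.2603
d((-17, 13), (4, 2)) = 23.7065
d((-17, 13), (19, 4)) = 37.108
d((-17, 13), (2, -25)) = 42.4853
d((-17, 13), (8, 6)) = 25.9615
d((4, 2), (19, 4)) = 15.1327
d((4, 2), (2, -25)) = 27.074
d((4, 2), (8, 6)) = 5.6569
d((19, 4), (2, -25)) = 33.6155
d((19, 4), (8, 6)) = 11.1803
d((2, -25), (8, 6)) = 31.5753

Closest pair: (-4, 24) and (-6, 22) with distance 2.8284

The closest pair is (-4, 24) and (-6, 22) with Euclidean distance 2.8284. For 9 points, brute-force pairwise comparison is shown above. For large n, the divide-and-conquer algorithm (sort by x, recurse on halves, check the dividing strip) achieves O(n log n).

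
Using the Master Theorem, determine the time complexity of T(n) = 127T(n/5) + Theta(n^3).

Master Theorem for T(n) = 127T(n/5) + O(n^3):

a = 127, b = 5, c = 3
log_b(a) = log_5(127) = 3.0099

Case 1: c = 3 < log_5(127) = 3.0099
T(n) = O(n^(log_5 127))

For T(n) = 127T(n/5) + O(n^3): log_5(127) = 3.0099. This is Case 1 of the Master Theorem (c < log_b(a), work dominated by leaves), giving O(n^(log_5 127)).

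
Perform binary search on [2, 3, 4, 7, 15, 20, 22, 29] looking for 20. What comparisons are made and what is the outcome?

Binary search for 20 in [2, 3, 4, 7, 15, 20, 22, 29]:

lo=0, hi=7, mid=3, arr[mid]=7 -> 7 < 20, search right half
lo=4, hi=7, mid=5, arr[mid]=20 -> Found target at index 5!

Binary search finds 20 at index 5 after 2 comparisons. The search repeatedly halves the search space by comparing with the middle element.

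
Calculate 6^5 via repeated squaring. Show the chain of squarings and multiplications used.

Computing 6^5 by squaring (build up from 6^1; each line after the first costs one multiplication):

6^1 = 6
6^2 = (6^1)^2 = 6^2 = 36
6^4 = (6^2)^2 = 36^2 = 1296
6^5 = 6 * 6^4 = 6 * 1296 = 7776

Result: 7776
Multiplications needed: 3 (3 lines after 6^1)

6^5 = 7776. Using exponentiation by squaring, this requires 3 multiplications. The key idea: if the exponent is even, square the half-power; if odd, multiply by the base once.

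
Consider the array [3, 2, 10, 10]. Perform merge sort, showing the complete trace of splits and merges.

Merge sort trace:

Split: [3, 2, 10, 10] -> [3, 2] and [10, 10]
  Split: [3, 2] -> [3] and [2]
  Merge: [3] + [2] -> [2, 3]
  Split: [10, 10] -> [10] and [10]
  Merge: [10] + [10] -> [10, 10]
Merge: [2, 3] + [10, 10] -> [2, 3, 10, 10]

Final sorted array: [2, 3, 10, 10]

The merge sort proceeds by recursively splitting the array and merging sorted halves.
After all merges, the sorted array is [2, 3, 10, 10].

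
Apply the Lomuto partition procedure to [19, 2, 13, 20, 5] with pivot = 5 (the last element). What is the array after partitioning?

Lomuto partition with pivot = 5:

Initial array: [19, 2, 13, 20, 5]

arr[0]=19 > 5: no swap
arr[1]=2 <= 5: swap with position 0, array becomes [2, 19, 13, 20, 5]
arr[2]=13 > 5: no swap
arr[3]=20 > 5: no swap

Place pivot at position 1: [2, 5, 13, 20, 19]
Pivot position: 1

After partitioning with pivot 5, the array becomes [2, 5, 13, 20, 19]. The pivot is placed at index 1. All elements to the left of the pivot are <= 5, and all elements to the right are > 5.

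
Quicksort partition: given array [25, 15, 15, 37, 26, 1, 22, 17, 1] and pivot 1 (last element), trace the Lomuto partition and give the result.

Lomuto partition with pivot = 1:

Initial array: [25, 15, 15, 37, 26, 1, 22, 17, 1]

arr[0]=25 > 1: no swap
arr[1]=15 > 1: no swap
arr[2]=15 > 1: no swap
arr[3]=37 > 1: no swap
arr[4]=26 > 1: no swap
arr[5]=1 <= 1: swap with position 0, array becomes [1, 15, 15, 37, 26, 25, 22, 17, 1]
arr[6]=22 > 1: no swap
arr[7]=17 > 1: no swap

Place pivot at position 1: [1, 1, 15, 37, 26, 25, 22, 17, 15]
Pivot position: 1

After partitioning with pivot 1, the array becomes [1, 1, 15, 37, 26, 25, 22, 17, 15]. The pivot is placed at index 1. All elements to the left of the pivot are <= 1, and all elements to the right are > 1.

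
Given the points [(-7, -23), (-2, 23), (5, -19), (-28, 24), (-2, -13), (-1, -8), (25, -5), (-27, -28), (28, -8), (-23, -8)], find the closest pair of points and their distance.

Computing all pairwise distances among 10 points:

d((-7, -23), (-2, 23)) = 46.2709
d((-7, -23), (5, -19)) = 12.6491
d((-7, -23), (-28, 24)) = 51.4782
d((-7, -23), (-2, -13)) = 11.1803
d((-7, -23), (-1, -8)) = 16.1555
d((-7, -23), (25, -5)) = 36.7151
d((-7, -23), (-27, -28)) = 20.6155
d((-7, -23), (28, -8)) = 38.0789
d((-7, -23), (-23, -8)) = 21.9317
d((-2, 23), (5, -19)) = 42.5793
d((-2, 23), (-28, 24)) = 26.0192
d((-2, 23), (-2, -13)) = 36.0
d((-2, 23), (-1, -8)) = 31.0161
d((-2, 23), (25, -5)) = 38.8973
d((-2, 23), (-27, -28)) = 56.7979
d((-2, 23), (28, -8)) = 43.1393
d((-2, 23), (-23, -8)) = 37.4433
d((5, -19), (-28, 24)) = 54.2033
d((5, -19), (-2, -13)) = 9.2195
d((5, -19), (-1, -8)) = 12.53
d((5, -19), (25, -5)) = 24.4131
d((5, -19), (-27, -28)) = 33.2415
d((5, -19), (28, -8)) = 25.4951
d((5, -19), (-23, -8)) = 30.0832
d((-28, 24), (-2, -13)) = 45.2217
d((-28, 24), (-1, -8)) = 41.8688
d((-28, 24), (25, -5)) = 60.4152
d((-28, 24), (-27, -28)) = 52.0096
d((-28, 24), (28, -8)) = 64.4981
d((-28, 24), (-23, -8)) = 32.3883
d((-2, -13), (-1, -8)) = 5.099
d((-2, -13), (25, -5)) = 28.1603
d((-2, -13), (-27, -28)) = 29.1548
d((-2, -13), (28, -8)) = 30.4138
d((-2, -13), (-23, -8)) = 21.587
d((-1, -8), (25, -5)) = 26.1725
d((-1, -8), (-27, -28)) = 32.8024
d((-1, -8), (28, -8)) = 29.0
d((-1, -8), (-23, -8)) = 22.0
d((25, -5), (-27, -28)) = 56.8595
d((25, -5), (28, -8)) = 4.2426 <-- minimum
d((25, -5), (-23, -8)) = 48.0937
d((-27, -28), (28, -8)) = 58.5235
d((-27, -28), (-23, -8)) = 20.3961
d((28, -8), (-23, -8)) = 51.0

Closest pair: (25, -5) and (28, -8) with distance 4.2426

The closest pair is (25, -5) and (28, -8) with Euclidean distance 4.2426. For 10 points, brute-force pairwise comparison is shown above. For large n, the divide-and-conquer algorithm (sort by x, recurse on halves, check the dividing strip) achieves O(n log n).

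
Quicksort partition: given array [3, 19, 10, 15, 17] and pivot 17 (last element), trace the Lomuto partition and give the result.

Lomuto partition with pivot = 17:

Initial array: [3, 19, 10, 15, 17]

arr[0]=3 <= 17: swap with position 0, array becomes [3, 19, 10, 15, 17]
arr[1]=19 > 17: no swap
arr[2]=10 <= 17: swap with position 1, array becomes [3, 10, 19, 15, 17]
arr[3]=15 <= 17: swap with position 2, array becomes [3, 10, 15, 19, 17]

Place pivot at position 3: [3, 10, 15, 17, 19]
Pivot position: 3

After partitioning with pivot 17, the array becomes [3, 10, 15, 17, 19]. The pivot is placed at index 3. All elements to the left of the pivot are <= 17, and all elements to the right are > 17.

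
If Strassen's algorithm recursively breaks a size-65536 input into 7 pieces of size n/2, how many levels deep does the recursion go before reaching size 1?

For divide and conquer with division factor 2:

Problem sizes at each level:
Level 0: 65536
Level 1: 32768
Level 2: 16384
Level 3: 8192
Level 4: 4096
Level 5: 2048
Level 6: 1024
Level 7: 512
Level 8: 256
Level 9: 128
Level 10: 64
Level 11: 32
Level 12: 16
Level 13: 8
Level 14: 4
Level 15: 2
Level 16: 1

The root is level 0 and the size-1 base case is level 16 (the tree spans levels 0 through 16, i.e. 17 levels counting the root), so the depth is the number of divisions: log_2(65536) = 16

The recursion tree depth is log_2(65536) = 16. At each level, the problem size is divided by 2, so it takes 16 divisions to reduce to a base case of size 1. The algorithm makes 7 recursive calls at each level.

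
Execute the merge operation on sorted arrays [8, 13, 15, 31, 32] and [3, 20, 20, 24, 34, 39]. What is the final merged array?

Merging process:

Compare 8 vs 3: take 3 from right. Merged: [3]
Compare 8 vs 20: take 8 from left. Merged: [3, 8]
Compare 13 vs 20: take 13 from left. Merged: [3, 8, 13]
Compare 15 vs 20: take 15 from left. Merged: [3, 8, 13, 15]
Compare 31 vs 20: take 20 from right. Merged: [3, 8, 13, 15, 20]
Compare 31 vs 20: take 20 from right. Merged: [3, 8, 13, 15, 20, 20]
Compare 31 vs 24: take 24 from right. Merged: [3, 8, 13, 15, 20, 20, 24]
Compare 31 vs 34: take 31 from left. Merged: [3, 8, 13, 15, 20, 20, 24, 31]
Compare 32 vs 34: take 32 from left. Merged: [3, 8, 13, 15, 20, 20, 24, 31, 32]
Append remaining from right: [34, 39]. Merged: [3, 8, 13, 15, 20, 20, 24, 31, 32, 34, 39]

Final merged array: [3, 8, 13, 15, 20, 20, 24, 31, 32, 34, 39]
Total comparisons: 9

The merged array is [3, 8, 13, 15, 20, 20, 24, 31, 32, 34, 39], requiring 9 comparisons. The merge step runs in O(n) time where n is the total number of elements.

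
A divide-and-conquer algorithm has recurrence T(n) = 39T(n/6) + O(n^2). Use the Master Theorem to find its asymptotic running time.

Master Theorem for T(n) = 39T(n/6) + O(n^2):

a = 39, b = 6, c = 2
log_b(a) = log_6(39) = 2.0447

Case 1: c = 2 < log_6(39) = 2.0447
T(n) = O(n^(log_6 39))

For T(n) = 39T(n/6) + O(n^2): log_6(39) = 2.0447. This is Case 1 of the Master Theorem (c < log_b(a), work dominated by leaves), giving O(n^(log_6 39)).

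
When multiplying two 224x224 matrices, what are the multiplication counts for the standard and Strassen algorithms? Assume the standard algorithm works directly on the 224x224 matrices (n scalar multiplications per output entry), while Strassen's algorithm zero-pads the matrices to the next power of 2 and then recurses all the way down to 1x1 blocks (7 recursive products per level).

Matrix multiplication for 224x224 matrices:

Strassen's algorithm requires power-of-2 dimensions. Pad 224x224 to 256x256 (next power of 2).

Standard algorithm: 224^3 = 11239424 multiplications
Strassen's algorithm: 7^(log2(256)) = 7^8 = 5764801 multiplications
Savings: 11239424 - 5764801 = 5474623 multiplications

Standard: 11239424 multiplications (224^3). Strassen: 5764801 multiplications (7^8, after padding to 256x256). Strassen reduces 8 recursive multiplications to 7 at each level.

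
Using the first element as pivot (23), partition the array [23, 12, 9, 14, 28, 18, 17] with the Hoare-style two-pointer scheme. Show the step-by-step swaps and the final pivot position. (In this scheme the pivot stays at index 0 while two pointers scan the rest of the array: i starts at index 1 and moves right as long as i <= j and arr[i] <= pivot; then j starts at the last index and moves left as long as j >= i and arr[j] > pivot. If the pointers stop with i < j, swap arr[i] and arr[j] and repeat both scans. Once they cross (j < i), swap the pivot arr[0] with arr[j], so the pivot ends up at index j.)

Hoare-style two-pointer partition with pivot = 23:

Initial array: [23, 12, 9, 14, 28, 18, 17]

Pointers start at i = 1, j = 6.
i stops at index 4 (arr[4]=28 > 23), j stops at index 6 (arr[6]=17 <= 23): swap arr[4] and arr[6], array becomes [23, 12, 9, 14, 17, 18, 28]
i ends at 6, j ends at 5: the pointers have crossed (j < i), so scanning stops.

Swap pivot arr[0] with arr[5] to place pivot at position 5: [18, 12, 9, 14, 17, 23, 28]
Pivot position: 5

After partitioning with pivot 23, the array becomes [18, 12, 9, 14, 17, 23, 28]. The pivot is placed at index 5. All elements to the left of the pivot are <= 23, and all elements to the right are > 23.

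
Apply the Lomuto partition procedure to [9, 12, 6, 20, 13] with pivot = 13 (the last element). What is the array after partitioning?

Lomuto partition with pivot = 13:

Initial array: [9, 12, 6, 20, 13]

arr[0]=9 <= 13: swap with position 0, array becomes [9, 12, 6, 20, 13]
arr[1]=12 <= 13: swap with position 1, array becomes [9, 12, 6, 20, 13]
arr[2]=6 <= 13: swap with position 2, array becomes [9, 12, 6, 20, 13]
arr[3]=20 > 13: no swap

Place pivot at position 3: [9, 12, 6, 13, 20]
Pivot position: 3

After partitioning with pivot 13, the array becomes [9, 12, 6, 13, 20]. The pivot is placed at index 3. All elements to the left of the pivot are <= 13, and all elements to the right are > 13.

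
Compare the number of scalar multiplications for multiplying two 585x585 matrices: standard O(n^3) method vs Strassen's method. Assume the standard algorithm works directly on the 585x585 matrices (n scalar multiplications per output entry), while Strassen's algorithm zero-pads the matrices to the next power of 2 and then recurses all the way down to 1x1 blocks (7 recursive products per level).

Matrix multiplication for 585x585 matrices:

Strassen's algorithm requires power-of-2 dimensions. Pad 585x585 to 1024x1024 (next power of 2).

Standard algorithm: 585^3 = 200201625 multiplications
Strassen's algorithm: 7^(log2(1024)) = 7^10 = 282475249 multiplications
Difference: 200201625 - 282475249 = -82273624 (Strassen uses MORE here due to padding overhead — for small or just-over-power-of-2 n, padding can outweigh the per-level savings)

Standard: 200201625 multiplications (585^3). Strassen: 282475249 multiplications (7^10, after padding to 1024x1024). Strassen reduces 8 recursive multiplications to 7 at each level.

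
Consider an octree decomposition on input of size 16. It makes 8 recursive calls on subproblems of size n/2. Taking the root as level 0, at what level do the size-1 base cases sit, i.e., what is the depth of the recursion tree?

For divide and conquer with division factor 2:

Problem sizes at each level:
Level 0: 16
Level 1: 8
Level 2: 4
Level 3: 2
Level 4: 1

The root is level 0 and the size-1 base case is level 4 (the tree spans levels 0 through 4, i.e. 5 levels counting the root), so the depth is the number of divisions: log_2(16) = 4

The recursion tree depth is log_2(16) = 4. At each level, the problem size is divided by 2, so it takes 4 divisions to reduce to a base case of size 1. The algorithm makes 8 recursive calls at each level.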